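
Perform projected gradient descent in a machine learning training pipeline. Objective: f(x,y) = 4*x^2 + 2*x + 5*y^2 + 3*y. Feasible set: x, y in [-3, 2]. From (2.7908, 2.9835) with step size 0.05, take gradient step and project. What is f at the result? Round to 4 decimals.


Step 1: Compute gradient at (2.7908, 2.9835).
grad_x = 2*4*2.7908 + 2 = 24.3264
grad_y = 2*5*2.9835 + 3 = 32.835
Step 2: Gradient step.
x_raw = 2.7908 - 0.05*24.3264 = 1.5745
y_raw = 2.9835 - 0.05*32.835 = 1.3418
Step 3: Project onto [-3, 2].
x_proj = clip(1.5745) = 1.5745
y_proj = clip(1.3418) = 1.3418
Step 4: Evaluate f.
f(1.5745, 1.3418) = 26.0916


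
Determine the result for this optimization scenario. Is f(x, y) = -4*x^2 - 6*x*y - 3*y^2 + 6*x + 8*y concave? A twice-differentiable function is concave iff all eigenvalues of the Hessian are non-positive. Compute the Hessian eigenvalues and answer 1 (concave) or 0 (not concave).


The Hessian of f(x,y) = -4*x^2 - 6*x*y - 3*y^2 + 6*x + 8*y is:
H = [[-8, -6], [-6, -6]]
Trace = -8 - 6 = -14
Determinant = -8*-6 - (-6)^2 = 12
Discriminant = (-14)^2 - 4*12 = 148.0
Eigenvalues: lambda_1 = -13.0828, lambda_2 = -0.9172
The function is concave.

1


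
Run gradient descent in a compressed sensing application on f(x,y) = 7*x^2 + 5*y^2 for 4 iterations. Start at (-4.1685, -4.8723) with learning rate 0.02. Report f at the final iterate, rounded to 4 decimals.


Gradient descent on f(x,y) = 7*x^2 + 5*y^2.
Starting point: (-4.1685, -4.8723), alpha = 0.02
Step 1: grad_x = 2*7*-4.1685 = -58.359, grad_y = 2*5*-4.8723 = -48.723
  x_1 = -4.1685 - 0.02*-58.359 = -3.0013
  y_1 = -4.8723 - 0.02*-48.723 = -3.8978
Step 2: grad_x = 2*7*-3.0013 = -42.0185, grad_y = 2*5*-3.8978 = -38.9784
  x_2 = -3.0013 - 0.02*-42.0185 = -2.161
  y_2 = -3.8978 - 0.02*-38.9784 = -3.1183
Step 3: grad_x = 2*7*-2.161 = -30.2533, grad_y = 2*5*-3.1183 = -31.1827
  x_3 = -2.161 - 0.02*-30.2533 = -1.5559
  y_3 = -3.1183 - 0.02*-31.1827 = -2.4946
Step 4: grad_x = 2*7*-1.5559 = -21.7824, grad_y = 2*5*-2.4946 = -24.9462
  x_4 = -1.5559 - 0.02*-21.7824 = -1.1202
  y_4 = -2.4946 - 0.02*-24.9462 = -1.9957
f(-1.1202, -1.9957) = 7*(-1.1202)^2 + 5*(-1.9957)^2 = 28.6985


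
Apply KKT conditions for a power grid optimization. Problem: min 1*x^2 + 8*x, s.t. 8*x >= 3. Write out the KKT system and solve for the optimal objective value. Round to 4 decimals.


Step 1: Try lambda = 0 (constraint inactive).
x_unc = -8/(2*1) = -4.0
Check: 8*-4.0 = -32.0 < 3 -- violated!
Step 2: Constraint must be active: 8*x = 3
x* = 3/8 = 0.375
lambda = (2*1*0.375 + 8)/8 = 1.0938
Step 3: Compute optimal value.
f(x*) = 1*0.375^2 + 8*0.375 = 3.1406


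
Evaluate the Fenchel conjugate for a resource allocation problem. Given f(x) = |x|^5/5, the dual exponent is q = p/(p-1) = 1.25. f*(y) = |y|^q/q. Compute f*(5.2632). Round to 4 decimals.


The conjugate exponent q satisfies 1/p + 1/q = 1.
p = 5, so q = 5/(5 - 1) = 1.25
|y|^q = 5.2632^1.25 = 7.9719
f*(5.2632) = 7.9719 / 1.25 = 6.3775


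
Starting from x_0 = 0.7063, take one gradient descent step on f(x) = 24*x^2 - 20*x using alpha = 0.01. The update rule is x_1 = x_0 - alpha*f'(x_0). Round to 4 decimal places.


We compute the gradient at x_0 and apply the update.
f'(x) = 48*x - 20
f'(0.7063) = 48*0.7063 - 20 = 13.9024
x_1 = 0.7063 - 0.01*13.9024 = 0.5673


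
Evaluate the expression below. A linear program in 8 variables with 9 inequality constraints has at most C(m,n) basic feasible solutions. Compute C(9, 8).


Each vertex corresponds to some choice of n active constraints out of m, so the number of vertices is at most C(m, n) = m! / (n!(m-n)!).
m = 9, n = 8
Numerator: 9 * 8 * 7 * 6 * 5 * 4 * 3 * 2
Denominator: 8! = 40320
C(9, 8) = 9


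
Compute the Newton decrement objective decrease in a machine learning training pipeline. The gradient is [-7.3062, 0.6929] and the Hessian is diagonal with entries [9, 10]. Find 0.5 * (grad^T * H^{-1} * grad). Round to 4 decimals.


Step 1: H is diagonal, so H^(-1) * g = [-0.8118, 0.0693].
Step 2: g^T H^(-1) g = sum_i g_i^2 / H_ii
  = (-7.3062)^2/9 + (0.6929)^2/10
  = 5.9312 + 0.048 = 5.9792
Step 3: Objective decrease = 0.5 * g^T H^(-1) g = 2.9896


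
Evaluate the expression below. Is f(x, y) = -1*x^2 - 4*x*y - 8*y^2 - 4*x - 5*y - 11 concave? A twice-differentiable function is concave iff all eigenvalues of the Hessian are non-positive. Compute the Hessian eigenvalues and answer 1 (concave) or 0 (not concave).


The Hessian of f(x,y) = -1*x^2 - 4*x*y - 8*y^2 - 4*x - 5*y - 11 is:
H = [[-2, -4], [-4, -16]]
Trace = -2 - 16 = -18
Determinant = -2*-16 - (-4)^2 = 16
Discriminant = (-18)^2 - 4*16 = 260.0
Eigenvalues: lambda_1 = -17.0623, lambda_2 = -0.9377
The function is concave.

1


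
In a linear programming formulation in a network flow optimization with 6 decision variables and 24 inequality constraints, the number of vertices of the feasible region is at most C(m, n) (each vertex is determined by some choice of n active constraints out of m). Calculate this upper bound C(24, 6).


Each vertex corresponds to some choice of n active constraints out of m, so the number of vertices is at most C(m, n) = m! / (n!(m-n)!).
m = 24, n = 6
Numerator: 24 * 23 * 22 * 21 * 20 * 19
Denominator: 6! = 720
C(24, 6) = 134596


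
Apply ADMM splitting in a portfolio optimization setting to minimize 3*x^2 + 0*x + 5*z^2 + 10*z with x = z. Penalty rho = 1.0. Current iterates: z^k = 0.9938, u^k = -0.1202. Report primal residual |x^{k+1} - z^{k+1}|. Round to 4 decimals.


ADMM iteration with rho = 1.0, z^k = 0.9938, u^k = -0.1202
Step 1: x-update.
Minimize 3*x^2 + 0*x + (1.0/2)*(x - 0.9938 - 0.1202)^2
FOC: (2*3 + 1.0)*x = 0 + 1.0*(0.9938 + 0.1202)
x^{k+1} = 0.1591
Step 2: z-update.
Minimize 5*z^2 + 10*z + (1.0/2)*(0.1591 - z - 0.1202)^2
FOC: (2*5 + 1.0)*z = -10 + 1.0*(0.1591 - 0.1202)
z^{k+1} = -0.9056
Step 3: u-update.
u^{k+1} = -0.1202 + 0.1591 + 0.9056 = 0.9445
Step 4: Primal residual = |0.1591 + 0.9056| = 1.0647


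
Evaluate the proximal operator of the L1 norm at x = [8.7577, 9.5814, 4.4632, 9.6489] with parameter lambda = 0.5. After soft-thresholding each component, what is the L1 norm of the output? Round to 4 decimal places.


Soft-thresholding with lambda = 0.5:
prox(8.7577) = sign(8.7577)*max(|8.7577| - 0.5, 0) = 8.2577
prox(9.5814) = sign(9.5814)*max(|9.5814| - 0.5, 0) = 9.0814
prox(4.4632) = sign(4.4632)*max(|4.4632| - 0.5, 0) = 3.9632
prox(9.6489) = sign(9.6489)*max(|9.6489| - 0.5, 0) = 9.1489
prox(x) = [8.2577, 9.0814, 3.9632, 9.1489]
||prox(x)||_1 = 8.2577 + 9.0814 + 3.9632 + 9.1489 = 30.4512


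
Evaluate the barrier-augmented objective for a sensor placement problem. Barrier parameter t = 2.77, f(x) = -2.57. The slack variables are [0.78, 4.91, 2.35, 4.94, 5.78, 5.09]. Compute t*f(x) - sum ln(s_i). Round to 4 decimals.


Step 1: Compute log-barrier.
ln values: [-0.2485, 1.5913, 0.8544, 1.5974, 1.7544, 1.6273]
phi = -(-0.2485 + 1.5913 + 0.8544 + 1.5974 + 1.7544 + 1.6273) = -7.1763
Step 2: Compute augmented objective.
t*f(x) = 2.77*-2.57 = -7.1189
Total = -7.1189 - 7.1763 = -14.2952


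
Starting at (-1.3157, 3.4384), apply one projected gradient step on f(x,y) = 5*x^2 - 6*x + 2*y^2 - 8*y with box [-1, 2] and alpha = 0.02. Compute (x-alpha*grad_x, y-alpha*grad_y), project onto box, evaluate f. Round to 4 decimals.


Step 1: Compute gradient at (-1.3157, 3.4384).
grad_x = 2*5*-1.3157 - 6 = -19.157
grad_y = 2*2*3.4384 - 8 = 5.7536
Step 2: Gradient step.
x_raw = -1.3157 - 0.02*-19.157 = -0.9326
y_raw = 3.4384 - 0.02*5.7536 = 3.3233
Step 3: Project onto [-1, 2].
x_proj = clip(-0.9326) = -0.9326
y_proj = clip(3.3233) = 2.0
Step 4: Evaluate f.
f(-0.9326, 2.0) = 1.9437


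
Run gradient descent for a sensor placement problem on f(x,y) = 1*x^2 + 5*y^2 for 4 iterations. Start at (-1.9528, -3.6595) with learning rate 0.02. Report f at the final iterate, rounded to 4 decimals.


Gradient descent on f(x,y) = 1*x^2 + 5*y^2.
Starting point: (-1.9528, -3.6595), alpha = 0.02
Step 1: grad_x = 2*1*-1.9528 = -3.9056, grad_y = 2*5*-3.6595 = -36.595
  x_1 = -1.9528 - 0.02*-3.9056 = -1.8747
  y_1 = -3.6595 - 0.02*-36.595 = -2.9276
Step 2: grad_x = 2*1*-1.8747 = -3.7494, grad_y = 2*5*-2.9276 = -29.276
  x_2 = -1.8747 - 0.02*-3.7494 = -1.7997
  y_2 = -2.9276 - 0.02*-29.276 = -2.3421
Step 3: grad_x = 2*1*-1.7997 = -3.5994, grad_y = 2*5*-2.3421 = -23.4208
  x_3 = -1.7997 - 0.02*-3.5994 = -1.7277
  y_3 = -2.3421 - 0.02*-23.4208 = -1.8737
Step 4: grad_x = 2*1*-1.7277 = -3.4554, grad_y = 2*5*-1.8737 = -18.7366
  x_4 = -1.7277 - 0.02*-3.4554 = -1.6586
  y_4 = -1.8737 - 0.02*-18.7366 = -1.4989
f(-1.6586, -1.4989) = 1*(-1.6586)^2 + 5*(-1.4989)^2 = 13.9849


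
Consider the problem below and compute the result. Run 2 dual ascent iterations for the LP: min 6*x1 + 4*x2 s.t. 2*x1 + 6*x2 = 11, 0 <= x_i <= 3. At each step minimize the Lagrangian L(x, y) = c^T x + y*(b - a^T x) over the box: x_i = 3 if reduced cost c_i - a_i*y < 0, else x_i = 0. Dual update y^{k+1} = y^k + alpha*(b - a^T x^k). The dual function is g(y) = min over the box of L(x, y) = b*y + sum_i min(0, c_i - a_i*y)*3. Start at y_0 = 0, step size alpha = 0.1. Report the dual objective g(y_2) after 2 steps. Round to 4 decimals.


Dual ascent for LP: min 6*x1 + 4*x2, 2*x1 + 6*x2 = 11, 0 <= x_i <= 3
Step 1: y^k = 0.0, reduced costs: (6.0, 4.0)
  x^k = (0.0, 0.0), subgradient = b - a^T x = 11.0
  y^{k+1} = 0.0 + 0.1*11.0 = 1.1
Step 2: y^k = 1.1, reduced costs: (3.8, -2.6)
  x^k = (0.0, 3.0), subgradient = b - a^T x = -7.0
  y^{k+1} = 1.1 + 0.1*-7.0 = 0.4
Dual objective at y_2 = 0.4: reduced costs (5.2, 1.6), box minimizer x = (0.0, 0.0)
g(y_2) = b*y + (c1 - a1*y)*x1 + (c2 - a2*y)*x2 = 11*0.4 + 5.2*0.0 + 1.6*0.0 = 4.4 + 0.0 + 0.0 = 4.4


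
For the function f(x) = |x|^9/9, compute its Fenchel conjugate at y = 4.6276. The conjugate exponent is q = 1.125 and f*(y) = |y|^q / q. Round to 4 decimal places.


The conjugate exponent q satisfies 1/p + 1/q = 1.
p = 9, so q = 9/(9 - 1) = 1.125
|y|^q = 4.6276^1.125 = 5.6044
f*(4.6276) = 5.6044 / 1.125 = 4.9816


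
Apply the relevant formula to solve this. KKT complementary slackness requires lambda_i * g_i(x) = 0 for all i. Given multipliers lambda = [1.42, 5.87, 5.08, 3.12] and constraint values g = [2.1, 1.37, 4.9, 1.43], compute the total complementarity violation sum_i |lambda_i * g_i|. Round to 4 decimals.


KKT complementary slackness check:
lambda_1 * g_1 = 1.42 * 2.1 = 2.982
lambda_2 * g_2 = 5.87 * 1.37 = 8.0419
lambda_3 * g_3 = 5.08 * 4.9 = 24.892
lambda_4 * g_4 = 3.12 * 1.43 = 4.4616
Total violation = 2.982 + 8.0419 + 24.892 + 4.4616 = 40.3775


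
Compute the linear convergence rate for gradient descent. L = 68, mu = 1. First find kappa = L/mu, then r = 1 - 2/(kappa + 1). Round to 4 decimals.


Step 1: Compute the condition number.
kappa = L/mu = 68/1 = 68.0
Step 2: Compute the convergence rate.
r = 1 - 2/(kappa + 1) = 1 - 2*mu/(L + mu) = (L - mu)/(L + mu) = 67/69 = 0.971


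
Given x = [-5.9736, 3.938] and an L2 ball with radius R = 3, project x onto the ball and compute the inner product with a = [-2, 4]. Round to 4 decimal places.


Step 1: Compute ||x|| (intermediates to 6 decimals).
||x|| = sqrt((-5.9736)^2 + 3.938^2) = 7.15484
Step 2: Project.
Since ||x|| > R, scale = R/||x|| = 3/7.15484 = 0.419297, proj(x) = scale * x
proj(x) = [-2.504713, 1.651192]
Step 3: Dot product.
a^T * proj(x) = -2*(-2.504713) + 4*1.651192 = 11.6142


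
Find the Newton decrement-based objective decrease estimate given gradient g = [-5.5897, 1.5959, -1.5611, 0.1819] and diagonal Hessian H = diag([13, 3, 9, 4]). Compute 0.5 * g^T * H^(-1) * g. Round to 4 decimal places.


Step 1: H is diagonal, so H^(-1) * g = [-0.43, 0.532, -0.1735, 0.0455].
Step 2: g^T H^(-1) g = sum_i g_i^2 / H_ii
  = (-5.5897)^2/13 + (1.5959)^2/3 + (-1.5611)^2/9 + (0.1819)^2/4
  = 2.4034 + 0.849 + 0.2708 + 0.0083 = 3.5315
Step 3: Objective decrease = 0.5 * g^T H^(-1) g = 1.7657


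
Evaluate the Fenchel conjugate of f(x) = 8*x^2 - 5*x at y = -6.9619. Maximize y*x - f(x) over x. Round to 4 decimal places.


f*(y) = sup_x {y*x - a*x^2 - b*x} = sup_x {(y-b)*x - a*x^2}
FOC: (y - b) - 2a*x = 0 => x* = (y - b)/(2a)
x* = (-6.9619 + 5)/(2*8) = -0.1226
f*(-6.9619) = (y-b)^2/(4a) = (-6.9619 + 5)^2/(4*8)
= 3.8491/32 = 0.1203


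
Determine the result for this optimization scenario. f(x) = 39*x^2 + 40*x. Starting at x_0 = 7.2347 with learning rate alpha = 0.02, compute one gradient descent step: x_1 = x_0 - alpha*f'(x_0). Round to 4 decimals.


We compute the gradient at x_0 and apply the update.
f'(x) = 78*x + 40
f'(7.2347) = 78*7.2347 + 40 = 604.3066
x_1 = 7.2347 - 0.02*604.3066 = -4.8514


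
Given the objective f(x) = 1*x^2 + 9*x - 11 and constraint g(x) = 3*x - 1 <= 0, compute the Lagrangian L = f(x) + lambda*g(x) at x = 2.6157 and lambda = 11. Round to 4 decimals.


Step 1: Evaluate f(x).
f(2.6157) = 1*2.6157^2 + 9*2.6157 - 11 = 19.3832
Step 2: Evaluate g(x).
g(2.6157) = 3*2.6157 - 1 = 6.8471
Step 3: Compute Lagrangian.
L = 19.3832 + 11*6.8471 = 94.7013


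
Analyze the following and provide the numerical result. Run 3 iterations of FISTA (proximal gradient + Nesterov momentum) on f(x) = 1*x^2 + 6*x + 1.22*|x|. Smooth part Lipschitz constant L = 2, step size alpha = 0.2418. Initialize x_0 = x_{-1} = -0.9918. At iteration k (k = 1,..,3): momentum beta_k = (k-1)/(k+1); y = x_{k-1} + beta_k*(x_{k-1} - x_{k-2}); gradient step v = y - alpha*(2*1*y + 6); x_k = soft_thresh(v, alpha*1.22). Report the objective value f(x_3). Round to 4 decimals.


FISTA on f(x) = 1*x^2 + 6*x + 1.22*|x|
L = 2, alpha = 0.2418
Iteration 1: beta = 0.0, y = -0.9918 + 0.0*(-0.9918 + 0.9918) = -0.9918
  grad(y) = 4.0164, v = y - alpha*grad = -1.963
  prox(v) = soft_thresh(-1.963, 0.295) = -1.668
Iteration 2: beta = 0.3333, y = -1.668 + 0.3333*(-1.668 + 0.9918) = -1.8934
  grad(y) = 2.2133, v = y - alpha*grad = -2.4285
  prox(v) = soft_thresh(-2.4285, 0.295) = -2.1335
Iteration 3: beta = 0.5, y = -2.1335 + 0.5*(-2.1335 + 1.668) = -2.3663
  grad(y) = 1.2674, v = y - alpha*grad = -2.6728
  prox(v) = soft_thresh(-2.6728, 0.295) = -2.3778
f(x_3) = 1*(-2.3778)^2 + 6*(-2.3778) + 1.22*|-2.3778| = -5.712


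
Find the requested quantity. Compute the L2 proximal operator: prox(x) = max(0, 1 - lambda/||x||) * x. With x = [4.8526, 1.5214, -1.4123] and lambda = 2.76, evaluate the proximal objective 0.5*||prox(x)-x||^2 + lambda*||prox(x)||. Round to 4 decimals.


Step 1: Compute ||x||.
||x|| = 5.278
Step 2: Compute scaling factor.
scale = max(0, 1 - 2.76/5.278) = 0.4771
Step 3: prox(x) = [2.315, 0.7258, -0.6738]
||prox(x)|| = 2.518
Step 4: Proximal objective.
0.5*||prox-x||^2 = 3.8088
lambda*||prox|| = 6.9497
Total = 10.7584


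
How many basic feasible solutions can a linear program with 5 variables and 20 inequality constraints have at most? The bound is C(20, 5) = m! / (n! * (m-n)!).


Each vertex corresponds to some choice of n active constraints out of m, so the number of vertices is at most C(m, n) = m! / (n!(m-n)!).
m = 20, n = 5
Numerator: 20 * 19 * 18 * 17 * 16
Denominator: 5! = 120
C(20, 5) = 15504


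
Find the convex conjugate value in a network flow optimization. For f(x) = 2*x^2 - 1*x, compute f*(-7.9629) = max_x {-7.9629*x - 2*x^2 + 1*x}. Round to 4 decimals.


f*(y) = sup_x {y*x - a*x^2 - b*x} = sup_x {(y-b)*x - a*x^2}
FOC: (y - b) - 2a*x = 0 => x* = (y - b)/(2a)
x* = (-7.9629 + 1)/(2*2) = -1.7407
f*(-7.9629) = (y-b)^2/(4a) = (-7.9629 + 1)^2/(4*2)
= 48.482/8 = 6.0602


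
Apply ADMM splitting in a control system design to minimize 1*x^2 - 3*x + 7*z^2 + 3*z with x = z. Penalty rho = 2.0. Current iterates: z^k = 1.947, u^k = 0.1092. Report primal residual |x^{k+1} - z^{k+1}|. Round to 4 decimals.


ADMM iteration with rho = 2.0, z^k = 1.947, u^k = 0.1092
Step 1: x-update.
Minimize 1*x^2 - 3*x + (2.0/2)*(x - 1.947 + 0.1092)^2
FOC: (2*1 + 2.0)*x = 3 + 2.0*(1.947 - 0.1092)
x^{k+1} = 1.6689
Step 2: z-update.
Minimize 7*z^2 + 3*z + (2.0/2)*(1.6689 - z + 0.1092)^2
FOC: (2*7 + 2.0)*z = -3 + 2.0*(1.6689 + 0.1092)
z^{k+1} = 0.0348
Step 3: u-update.
u^{k+1} = 0.1092 + 1.6689 - 0.0348 = 1.7433
Step 4: Primal residual = |1.6689 - 0.0348| = 1.6341


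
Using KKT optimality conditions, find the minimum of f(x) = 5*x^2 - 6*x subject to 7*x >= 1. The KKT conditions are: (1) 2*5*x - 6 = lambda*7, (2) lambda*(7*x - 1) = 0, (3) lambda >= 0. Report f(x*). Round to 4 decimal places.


Step 1: Try lambda = 0 (constraint inactive).
Stationarity: 2*5*x - 6 = 0
x* = 6/(2*5) = 0.6
Check constraint: 7*0.6 = 4.2 >= 1 -- satisfied.
Step 2: Compute optimal value.
f(x*) = 5*0.6^2 - 6*0.6 = -1.8


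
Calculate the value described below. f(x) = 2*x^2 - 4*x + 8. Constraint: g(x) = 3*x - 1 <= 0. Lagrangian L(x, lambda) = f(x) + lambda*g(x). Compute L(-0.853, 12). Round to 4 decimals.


Step 1: Evaluate f(x).
f(-0.853) = 2*(-0.853)^2 - 4*(-0.853) + 8 = 12.8672
Step 2: Evaluate g(x).
g(-0.853) = 3*-0.853 - 1 = -3.559
Step 3: Compute Lagrangian.
L = 12.8672 + 12*-3.559 = -29.8408


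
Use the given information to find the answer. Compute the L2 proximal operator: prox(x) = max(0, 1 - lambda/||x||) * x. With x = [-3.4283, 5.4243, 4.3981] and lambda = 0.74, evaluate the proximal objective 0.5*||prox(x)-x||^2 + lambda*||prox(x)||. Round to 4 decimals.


Step 1: Compute ||x||.
||x|| = 7.7794
Step 2: Compute scaling factor.
scale = max(0, 1 - 0.74/7.7794) = 0.9049
Step 3: prox(x) = [-3.1022, 4.9083, 3.9797]
||prox(x)|| = 7.0394
Step 4: Proximal objective.
0.5*||prox-x||^2 = 0.2738
lambda*||prox|| = 5.2092
Total = 5.483


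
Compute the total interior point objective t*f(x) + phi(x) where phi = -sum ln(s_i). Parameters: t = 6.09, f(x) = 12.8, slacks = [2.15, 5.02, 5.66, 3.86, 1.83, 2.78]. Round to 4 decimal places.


Step 1: Compute log-barrier.
ln values: [0.7655, 1.6134, 1.7334, 1.3507, 0.6043, 1.0225]
phi = -(0.7655 + 1.6134 + 1.7334 + 1.3507 + 0.6043 + 1.0225) = -7.0898
Step 2: Compute augmented objective.
t*f(x) = 6.09*12.8 = 77.952
Total = 77.952 - 7.0898 = 70.8622


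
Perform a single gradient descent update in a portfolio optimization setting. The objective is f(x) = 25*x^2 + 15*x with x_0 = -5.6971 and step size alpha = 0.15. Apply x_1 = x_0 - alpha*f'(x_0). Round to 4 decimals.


We compute the gradient at x_0 and apply the update.
f'(x) = 50*x + 15
f'(-5.6971) = 50*-5.6971 + 15 = -269.855
x_1 = -5.6971 - 0.15*-269.855 = 34.7812


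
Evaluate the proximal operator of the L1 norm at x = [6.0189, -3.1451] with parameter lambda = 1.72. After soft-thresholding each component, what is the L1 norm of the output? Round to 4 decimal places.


Soft-thresholding with lambda = 1.72:
prox(6.0189) = sign(6.0189)*max(|6.0189| - 1.72, 0) = 4.2989
prox(-3.1451) = sign(-3.1451)*max(|-3.1451| - 1.72, 0) = -1.4251
prox(x) = [4.2989, -1.4251]
||prox(x)||_1 = 4.2989 + 1.4251 = 5.724


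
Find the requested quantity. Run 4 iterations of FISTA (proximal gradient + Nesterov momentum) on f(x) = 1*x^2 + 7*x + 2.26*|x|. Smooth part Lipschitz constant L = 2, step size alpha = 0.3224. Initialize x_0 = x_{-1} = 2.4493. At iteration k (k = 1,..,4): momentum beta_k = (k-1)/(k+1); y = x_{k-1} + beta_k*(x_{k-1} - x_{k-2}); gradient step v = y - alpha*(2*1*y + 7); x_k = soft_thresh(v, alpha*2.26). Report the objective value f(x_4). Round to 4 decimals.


FISTA on f(x) = 1*x^2 + 7*x + 2.26*|x|
L = 2, alpha = 0.3224
Iteration 1: beta = 0.0, y = 2.4493 + 0.0*(2.4493 - 2.4493) = 2.4493
  grad(y) = 11.8986, v = y - alpha*grad = -1.3868
  prox(v) = soft_thresh(-1.3868, 0.7286) = -0.6582
Iteration 2: beta = 0.3333, y = -0.6582 + 0.3333*(-0.6582 - 2.4493) = -1.694
  grad(y) = 3.612, v = y - alpha*grad = -2.8585
  prox(v) = soft_thresh(-2.8585, 0.7286) = -2.1299
Iteration 3: beta = 0.5, y = -2.1299 + 0.5*(-2.1299 + 0.6582) = -2.8657
  grad(y) = 1.2685, v = y - alpha*grad = -3.2747
  prox(v) = soft_thresh(-3.2747, 0.7286) = -2.5461
Iteration 4: beta = 0.6, y = -2.5461 + 0.6*(-2.5461 + 2.1299) = -2.7958
  grad(y) = 1.4084, v = y - alpha*grad = -3.2499
  prox(v) = soft_thresh(-3.2499, 0.7286) = -2.5212
f(x_4) = 1*(-2.5212)^2 + 7*(-2.5212) + 2.26*|-2.5212| = -5.594


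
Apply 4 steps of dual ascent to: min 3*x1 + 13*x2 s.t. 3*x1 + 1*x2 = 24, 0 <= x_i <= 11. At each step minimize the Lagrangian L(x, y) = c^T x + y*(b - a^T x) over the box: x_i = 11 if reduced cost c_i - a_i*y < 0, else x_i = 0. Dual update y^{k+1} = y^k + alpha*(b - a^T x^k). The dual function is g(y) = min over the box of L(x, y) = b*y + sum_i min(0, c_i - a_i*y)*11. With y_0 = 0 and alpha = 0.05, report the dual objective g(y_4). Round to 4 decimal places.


Dual ascent for LP: min 3*x1 + 13*x2, 3*x1 + 1*x2 = 24, 0 <= x_i <= 11
Step 1: y^k = 0.0, reduced costs: (3.0, 13.0)
  x^k = (0.0, 0.0), subgradient = b - a^T x = 24.0
  y^{k+1} = 0.0 + 0.05*24.0 = 1.2
Step 2: y^k = 1.2, reduced costs: (-0.6, 11.8)
  x^k = (11.0, 0.0), subgradient = b - a^T x = -9.0
  y^{k+1} = 1.2 + 0.05*-9.0 = 0.75
Step 3: y^k = 0.75, reduced costs: (0.75, 12.25)
  x^k = (0.0, 0.0), subgradient = b - a^T x = 24.0
  y^{k+1} = 0.75 + 0.05*24.0 = 1.95
Step 4: y^k = 1.95, reduced costs: (-2.85, 11.05)
  x^k = (11.0, 0.0), subgradient = b - a^T x = -9.0
  y^{k+1} = 1.95 + 0.05*-9.0 = 1.5
Dual objective at y_4 = 1.5: reduced costs (-1.5, 11.5), box minimizer x = (11.0, 0.0)
g(y_4) = b*y + (c1 - a1*y)*x1 + (c2 - a2*y)*x2 = 24*1.5 + (-1.5)*11.0 + 11.5*0.0 = 36.0 - 16.5 + 0.0 = 19.5


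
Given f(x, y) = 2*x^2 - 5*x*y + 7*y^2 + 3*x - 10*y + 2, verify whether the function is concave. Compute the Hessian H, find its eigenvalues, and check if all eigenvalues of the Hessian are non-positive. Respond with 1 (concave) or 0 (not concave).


The Hessian of f(x,y) = 2*x^2 - 5*x*y + 7*y^2 + 3*x - 10*y + 2 is:
H = [[4, -5], [-5, 14]]
Trace = 4 + 14 = 18
Determinant = 4*14 - (-5)^2 = 31
Discriminant = (18)^2 - 4*31 = 200.0
Eigenvalues: lambda_1 = 1.9289, lambda_2 = 16.0711
The function is not concave.

0


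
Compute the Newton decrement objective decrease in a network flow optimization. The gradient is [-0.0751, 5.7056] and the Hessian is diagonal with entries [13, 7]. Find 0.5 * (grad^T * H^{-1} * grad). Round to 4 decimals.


Step 1: H is diagonal, so H^(-1) * g = [-0.0058, 0.8151].
Step 2: g^T H^(-1) g = sum_i g_i^2 / H_ii
  = (-0.0751)^2/13 + (5.7056)^2/7
  = 0.0004 + 4.6506 = 4.651
Step 3: Objective decrease = 0.5 * g^T H^(-1) g = 2.3255


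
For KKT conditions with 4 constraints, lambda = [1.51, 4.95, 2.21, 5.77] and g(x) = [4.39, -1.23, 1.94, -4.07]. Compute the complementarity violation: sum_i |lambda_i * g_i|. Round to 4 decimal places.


KKT complementary slackness check:
lambda_1 * g_1 = 1.51 * 4.39 = 6.6289
lambda_2 * g_2 = 4.95 * -1.23 = -6.0885
lambda_3 * g_3 = 2.21 * 1.94 = 4.2874
lambda_4 * g_4 = 5.77 * -4.07 = -23.4839
Total violation = 6.6289 + 6.0885 + 4.2874 + 23.4839 = 40.4887


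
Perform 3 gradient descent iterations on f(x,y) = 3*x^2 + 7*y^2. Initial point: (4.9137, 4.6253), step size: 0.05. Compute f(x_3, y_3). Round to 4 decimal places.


Gradient descent on f(x,y) = 3*x^2 + 7*y^2.
Starting point: (4.9137, 4.6253), alpha = 0.05
Step 1: grad_x = 2*3*4.9137 = 29.4822, grad_y = 2*7*4.6253 = 64.7542
  x_1 = 4.9137 - 0.05*29.4822 = 3.4396
  y_1 = 4.6253 - 0.05*64.7542 = 1.3876
Step 2: grad_x = 2*3*3.4396 = 20.6375, grad_y = 2*7*1.3876 = 19.4263
  x_2 = 3.4396 - 0.05*20.6375 = 2.4077
  y_2 = 1.3876 - 0.05*19.4263 = 0.4163
Step 3: grad_x = 2*3*2.4077 = 14.4463, grad_y = 2*7*0.4163 = 5.8279
  x_3 = 2.4077 - 0.05*14.4463 = 1.6854
  y_3 = 0.4163 - 0.05*5.8279 = 0.1249
f(1.6854, 0.1249) = 3*1.6854^2 + 7*0.1249^2 = 8.6309


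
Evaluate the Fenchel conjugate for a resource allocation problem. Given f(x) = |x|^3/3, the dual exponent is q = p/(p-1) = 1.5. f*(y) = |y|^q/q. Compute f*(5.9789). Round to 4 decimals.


The conjugate exponent q satisfies 1/p + 1/q = 1.
p = 3, so q = 3/(3 - 1) = 1.5
|y|^q = 5.9789^1.5 = 14.6195
f*(5.9789) = 14.6195 / 1.5 = 9.7463


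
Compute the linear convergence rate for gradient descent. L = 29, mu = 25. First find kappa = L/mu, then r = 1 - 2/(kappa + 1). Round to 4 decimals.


Step 1: Compute the condition number.
kappa = L/mu = 29/25 = 1.16
Step 2: Compute the convergence rate.
r = 1 - 2/(kappa + 1) = 1 - 2*mu/(L + mu) = (L - mu)/(L + mu) = 4/54 = 0.0741


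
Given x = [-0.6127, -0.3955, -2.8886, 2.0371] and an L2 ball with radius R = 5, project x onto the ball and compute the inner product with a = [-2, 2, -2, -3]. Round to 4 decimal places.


Step 1: Compute ||x|| (intermediates to 6 decimals).
||x|| = sqrt((-0.6127)^2 + (-0.3955)^2 + (-2.8886)^2 + 2.0371^2) = 3.609101
Step 2: Project.
Since ||x|| <= R, proj = x (no scaling needed).
proj(x) = [-0.6127, -0.3955, -2.8886, 2.0371]
Step 3: Dot product.
a^T * proj(x) = -2*(-0.6127) + 2*(-0.3955) - 2*(-2.8886) - 3*2.0371 = 0.1003


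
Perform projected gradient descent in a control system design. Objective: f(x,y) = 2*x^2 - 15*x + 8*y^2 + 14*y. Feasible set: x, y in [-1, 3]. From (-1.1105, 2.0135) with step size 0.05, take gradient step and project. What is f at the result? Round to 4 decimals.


Step 1: Compute gradient at (-1.1105, 2.0135).
grad_x = 2*2*-1.1105 - 15 = -19.442
grad_y = 2*8*2.0135 + 14 = 46.216
Step 2: Gradient step.
x_raw = -1.1105 - 0.05*-19.442 = -0.1384
y_raw = 2.0135 - 0.05*46.216 = -0.2973
Step 3: Project onto [-1, 3].
x_proj = clip(-0.1384) = -0.1384
y_proj = clip(-0.2973) = -0.2973
Step 4: Evaluate f.
f(-0.1384, -0.2973) = -1.3408


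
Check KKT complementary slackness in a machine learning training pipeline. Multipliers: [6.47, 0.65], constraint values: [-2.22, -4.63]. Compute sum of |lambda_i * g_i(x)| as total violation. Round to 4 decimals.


KKT complementary slackness check:
lambda_1 * g_1 = 6.47 * -2.22 = -14.3634
lambda_2 * g_2 = 0.65 * -4.63 = -3.0095
Total violation = 14.3634 + 3.0095 = 17.3729


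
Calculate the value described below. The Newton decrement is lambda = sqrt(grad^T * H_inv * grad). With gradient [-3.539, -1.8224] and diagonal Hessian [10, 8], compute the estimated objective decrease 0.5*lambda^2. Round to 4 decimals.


Step 1: H is diagonal, so H^(-1) * g = [-0.3539, -0.2278].
Step 2: g^T H^(-1) g = sum_i g_i^2 / H_ii
  = (-3.539)^2/10 + (-1.8224)^2/8
  = 1.2525 + 0.4151 = 1.6676
Step 3: Objective decrease = 0.5 * g^T H^(-1) g = 0.8338


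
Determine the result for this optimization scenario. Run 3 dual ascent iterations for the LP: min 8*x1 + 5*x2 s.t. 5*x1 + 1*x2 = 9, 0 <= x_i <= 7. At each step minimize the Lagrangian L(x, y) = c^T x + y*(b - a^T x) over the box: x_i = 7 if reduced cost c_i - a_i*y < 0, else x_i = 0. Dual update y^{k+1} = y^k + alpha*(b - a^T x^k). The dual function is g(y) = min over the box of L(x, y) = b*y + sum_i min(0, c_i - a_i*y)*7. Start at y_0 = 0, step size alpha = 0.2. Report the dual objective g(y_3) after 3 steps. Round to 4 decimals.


Dual ascent for LP: min 8*x1 + 5*x2, 5*x1 + 1*x2 = 9, 0 <= x_i <= 7
Step 1: y^k = 0.0, reduced costs: (8.0, 5.0)
  x^k = (0.0, 0.0), subgradient = b - a^T x = 9.0
  y^{k+1} = 0.0 + 0.2*9.0 = 1.8
Step 2: y^k = 1.8, reduced costs: (-1.0, 3.2)
  x^k = (7.0, 0.0), subgradient = b - a^T x = -26.0
  y^{k+1} = 1.8 + 0.2*-26.0 = -3.4
Step 3: y^k = -3.4, reduced costs: (25.0, 8.4)
  x^k = (0.0, 0.0), subgradient = b - a^T x = 9.0
  y^{k+1} = -3.4 + 0.2*9.0 = -1.6
Dual objective at y_3 = -1.6: reduced costs (16.0, 6.6), box minimizer x = (0.0, 0.0)
g(y_3) = b*y + (c1 - a1*y)*x1 + (c2 - a2*y)*x2 = 9*(-1.6) + 16.0*0.0 + 6.6*0.0 = -14.4 + 0.0 + 0.0 = -14.4


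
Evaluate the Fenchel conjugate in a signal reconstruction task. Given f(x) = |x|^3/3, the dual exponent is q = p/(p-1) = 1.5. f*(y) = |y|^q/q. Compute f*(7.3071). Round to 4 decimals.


The conjugate exponent q satisfies 1/p + 1/q = 1.
p = 3, so q = 3/(3 - 1) = 1.5
|y|^q = 7.3071^1.5 = 19.7523
f*(7.3071) = 19.7523 / 1.5 = 13.1682


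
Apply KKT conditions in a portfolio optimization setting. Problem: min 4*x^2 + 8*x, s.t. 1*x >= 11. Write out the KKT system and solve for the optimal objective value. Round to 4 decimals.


Step 1: Try lambda = 0 (constraint inactive).
x_unc = -8/(2*4) = -1.0
Check: 1*-1.0 = -1.0 < 11 -- violated!
Step 2: Constraint must be active: 1*x = 11
x* = 11/1 = 11.0
lambda = (2*4*11.0 + 8)/1 = 96.0
Step 3: Compute optimal value.
f(x*) = 4*11.0^2 + 8*11.0 = 572.0


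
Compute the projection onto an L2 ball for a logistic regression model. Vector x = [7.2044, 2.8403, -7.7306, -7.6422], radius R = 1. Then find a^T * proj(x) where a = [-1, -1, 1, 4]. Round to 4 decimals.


Step 1: Compute ||x|| (intermediates to 6 decimals).
||x|| = sqrt(7.2044^2 + 2.8403^2 + (-7.7306)^2 + (-7.6422)^2) = 13.346763
Step 2: Project.
Since ||x|| > R, scale = R/||x|| = 1/13.346763 = 0.074925, proj(x) = scale * x
proj(x) = [0.53979, 0.212809, -0.579215, -0.572592]
Step 3: Dot product.
a^T * proj(x) = -1*0.53979 - 1*0.212809 + 1*(-0.579215) + 4*(-0.572592) = -3.6222


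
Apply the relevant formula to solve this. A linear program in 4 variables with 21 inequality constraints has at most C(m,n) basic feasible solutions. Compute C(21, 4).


Each vertex corresponds to some choice of n active constraints out of m, so the number of vertices is at most C(m, n) = m! / (n!(m-n)!).
m = 21, n = 4
Numerator: 21 * 20 * 19 * 18
Denominator: 4! = 24
C(21, 4) = 5985


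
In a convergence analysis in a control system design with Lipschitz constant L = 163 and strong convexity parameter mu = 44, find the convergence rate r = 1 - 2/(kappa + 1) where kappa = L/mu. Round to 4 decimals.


Step 1: Compute the condition number.
kappa = L/mu = 163/44 = 3.7045
Step 2: Compute the convergence rate.
r = 1 - 2/(kappa + 1) = 1 - 2*mu/(L + mu) = (L - mu)/(L + mu) = 119/207 = 0.5749


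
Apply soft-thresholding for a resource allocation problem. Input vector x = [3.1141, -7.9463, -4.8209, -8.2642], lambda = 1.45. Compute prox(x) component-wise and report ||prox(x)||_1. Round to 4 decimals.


Soft-thresholding with lambda = 1.45:
prox(3.1141) = sign(3.1141)*max(|3.1141| - 1.45, 0) = 1.6641
prox(-7.9463) = sign(-7.9463)*max(|-7.9463| - 1.45, 0) = -6.4963
prox(-4.8209) = sign(-4.8209)*max(|-4.8209| - 1.45, 0) = -3.3709
prox(-8.2642) = sign(-8.2642)*max(|-8.2642| - 1.45, 0) = -6.8142
prox(x) = [1.6641, -6.4963, -3.3709, -6.8142]
||prox(x)||_1 = 1.6641 + 6.4963 + 3.3709 + 6.8142 = 18.3455


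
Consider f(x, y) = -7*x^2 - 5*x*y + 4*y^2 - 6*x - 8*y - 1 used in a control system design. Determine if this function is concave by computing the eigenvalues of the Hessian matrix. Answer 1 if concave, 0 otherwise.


The Hessian of f(x,y) = -7*x^2 - 5*x*y + 4*y^2 - 6*x - 8*y - 1 is:
H = [[-14, -5], [-5, 8]]
Trace = -14 + 8 = -6
Determinant = -14*8 - (-5)^2 = -137
Discriminant = (-6)^2 - 4*-137 = 584.0
Eigenvalues: lambda_1 = -15.083, lambda_2 = 9.083
The function is not concave.

0


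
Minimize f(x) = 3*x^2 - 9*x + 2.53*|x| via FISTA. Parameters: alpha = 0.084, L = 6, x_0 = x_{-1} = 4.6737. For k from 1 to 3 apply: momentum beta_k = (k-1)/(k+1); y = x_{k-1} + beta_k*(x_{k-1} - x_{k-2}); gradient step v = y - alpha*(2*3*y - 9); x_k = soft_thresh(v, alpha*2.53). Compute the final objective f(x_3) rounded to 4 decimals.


FISTA on f(x) = 3*x^2 - 9*x + 2.53*|x|
L = 6, alpha = 0.084
Iteration 1: beta = 0.0, y = 4.6737 + 0.0*(4.6737 - 4.6737) = 4.6737
  grad(y) = 19.0422, v = y - alpha*grad = 3.0742
  prox(v) = soft_thresh(3.0742, 0.2125) = 2.8616
Iteration 2: beta = 0.3333, y = 2.8616 + 0.3333*(2.8616 - 4.6737) = 2.2576
  grad(y) = 4.5457, v = y - alpha*grad = 1.8758
  prox(v) = soft_thresh(1.8758, 0.2125) = 1.6633
Iteration 3: beta = 0.5, y = 1.6633 + 0.5*(1.6633 - 2.8616) = 1.0641
  grad(y) = -2.6156, v = y - alpha*grad = 1.2838
  prox(v) = soft_thresh(1.2838, 0.2125) = 1.0713
f(x_3) = 3*1.0713^2 - 9*1.0713 + 2.53*|1.0713| = -3.4883


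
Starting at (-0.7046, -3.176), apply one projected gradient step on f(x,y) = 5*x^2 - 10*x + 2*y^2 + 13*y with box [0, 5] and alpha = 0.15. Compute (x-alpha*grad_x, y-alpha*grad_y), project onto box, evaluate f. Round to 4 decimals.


Step 1: Compute gradient at (-0.7046, -3.176).
grad_x = 2*5*-0.7046 - 10 = -17.046
grad_y = 2*2*-3.176 + 13 = 0.296
Step 2: Gradient step.
x_raw = -0.7046 - 0.15*-17.046 = 1.8523
y_raw = -3.176 - 0.15*0.296 = -3.2204
Step 3: Project onto [0, 5].
x_proj = clip(1.8523) = 1.8523
y_proj = clip(-3.2204) = 0.0
Step 4: Evaluate f.
f(1.8523, 0.0) = -1.3679


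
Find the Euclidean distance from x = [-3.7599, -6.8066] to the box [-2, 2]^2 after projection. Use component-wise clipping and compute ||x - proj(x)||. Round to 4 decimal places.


Project each component onto [-2, 2].
clip(-3.7599) = -2.0, clip(-6.8066) = -2.0
Projection = [-2.0, -2.0]
Squared diffs: [3.0972, 23.1034]
Distance = sqrt(26.2006) = 5.1187


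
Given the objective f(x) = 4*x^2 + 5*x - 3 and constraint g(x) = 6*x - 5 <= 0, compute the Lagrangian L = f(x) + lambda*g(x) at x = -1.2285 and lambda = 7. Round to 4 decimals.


Step 1: Evaluate f(x).
f(-1.2285) = 4*(-1.2285)^2 + 5*(-1.2285) - 3 = -3.1057
Step 2: Evaluate g(x).
g(-1.2285) = 6*-1.2285 - 5 = -12.371
Step 3: Compute Lagrangian.
L = -3.1057 + 7*-12.371 = -89.7027


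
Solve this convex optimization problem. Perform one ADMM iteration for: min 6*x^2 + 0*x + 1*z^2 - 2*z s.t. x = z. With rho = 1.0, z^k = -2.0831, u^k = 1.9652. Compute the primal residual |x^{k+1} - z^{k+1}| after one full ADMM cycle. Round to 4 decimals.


ADMM iteration with rho = 1.0, z^k = -2.0831, u^k = 1.9652
Step 1: x-update.
Minimize 6*x^2 + 0*x + (1.0/2)*(x + 2.0831 + 1.9652)^2
FOC: (2*6 + 1.0)*x = 0 + 1.0*(-2.0831 - 1.9652)
x^{k+1} = -0.3114
Step 2: z-update.
Minimize 1*z^2 - 2*z + (1.0/2)*(-0.3114 - z + 1.9652)^2
FOC: (2*1 + 1.0)*z = 2 + 1.0*(-0.3114 + 1.9652)
z^{k+1} = 1.2179
Step 3: u-update.
u^{k+1} = 1.9652 - 0.3114 - 1.2179 = 0.4359
Step 4: Primal residual = |-0.3114 - 1.2179| = 1.5293


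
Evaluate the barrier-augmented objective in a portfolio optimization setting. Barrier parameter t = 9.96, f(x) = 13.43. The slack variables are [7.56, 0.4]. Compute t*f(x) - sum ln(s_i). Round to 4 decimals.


Step 1: Compute log-barrier.
ln values: [2.0229, -0.9163]
phi = -(2.0229 - 0.9163) = -1.1066
Step 2: Compute augmented objective.
t*f(x) = 9.96*13.43 = 133.7628
Total = 133.7628 - 1.1066 = 132.6562


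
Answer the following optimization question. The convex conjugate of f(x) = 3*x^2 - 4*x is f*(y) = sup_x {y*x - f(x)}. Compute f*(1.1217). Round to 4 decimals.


f*(y) = sup_x {y*x - a*x^2 - b*x} = sup_x {(y-b)*x - a*x^2}
FOC: (y - b) - 2a*x = 0 => x* = (y - b)/(2a)
x* = (1.1217 + 4)/(2*3) = 0.8536
f*(1.1217) = (y-b)^2/(4a) = (1.1217 + 4)^2/(4*3)
= 26.2318/12 = 2.186


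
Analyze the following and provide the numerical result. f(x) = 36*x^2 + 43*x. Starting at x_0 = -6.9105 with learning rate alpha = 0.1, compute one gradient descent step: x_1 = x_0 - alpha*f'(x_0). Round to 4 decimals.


We compute the gradient at x_0 and apply the update.
f'(x) = 72*x + 43
f'(-6.9105) = 72*-6.9105 + 43 = -454.556
x_1 = -6.9105 - 0.1*-454.556 = 38.5451


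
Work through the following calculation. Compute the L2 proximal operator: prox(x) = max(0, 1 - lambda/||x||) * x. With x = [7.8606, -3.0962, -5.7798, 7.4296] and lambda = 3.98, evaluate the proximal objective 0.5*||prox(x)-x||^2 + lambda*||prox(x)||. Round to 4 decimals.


Step 1: Compute ||x||.
||x|| = 12.6483
Step 2: Compute scaling factor.
scale = max(0, 1 - 3.98/12.6483) = 0.6853
Step 3: prox(x) = [5.3871, -2.1219, -3.9611, 5.0918]
||prox(x)|| = 8.6683
Step 4: Proximal objective.
0.5*||prox-x||^2 = 7.9202
lambda*||prox|| = 34.4998
Total = 42.4202


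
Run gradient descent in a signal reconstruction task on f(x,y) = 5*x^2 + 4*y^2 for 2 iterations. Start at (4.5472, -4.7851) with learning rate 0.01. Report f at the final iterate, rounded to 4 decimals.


Gradient descent on f(x,y) = 5*x^2 + 4*y^2.
Starting point: (4.5472, -4.7851), alpha = 0.01
Step 1: grad_x = 2*5*4.5472 = 45.472, grad_y = 2*4*-4.7851 = -38.2808
  x_1 = 4.5472 - 0.01*45.472 = 4.0925
  y_1 = -4.7851 - 0.01*-38.2808 = -4.4023
Step 2: grad_x = 2*5*4.0925 = 40.9248, grad_y = 2*4*-4.4023 = -35.2183
  x_2 = 4.0925 - 0.01*40.9248 = 3.6832
  y_2 = -4.4023 - 0.01*-35.2183 = -4.0501
f(3.6832, -4.0501) = 5*3.6832^2 + 4*(-4.0501)^2 = 133.4445


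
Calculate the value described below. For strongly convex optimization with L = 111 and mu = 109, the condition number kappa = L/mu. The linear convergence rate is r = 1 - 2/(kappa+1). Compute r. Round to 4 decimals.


Step 1: Compute the condition number.
kappa = L/mu = 111/109 = 1.0183
Step 2: Compute the convergence rate.
r = 1 - 2/(kappa + 1) = 1 - 2*mu/(L + mu) = (L - mu)/(L + mu) = 2/220 = 0.0091


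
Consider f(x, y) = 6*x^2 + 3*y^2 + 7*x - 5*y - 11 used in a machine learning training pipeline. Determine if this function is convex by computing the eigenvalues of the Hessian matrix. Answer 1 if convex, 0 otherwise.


The Hessian of f(x,y) = 6*x^2 + 3*y^2 + 7*x - 5*y - 11 is:
H = [[12, 0], [0, 6]]
Trace = 12 + 6 = 18
Determinant = 12*6 - (0)^2 = 72
Discriminant = (18)^2 - 4*72 = 36.0
Eigenvalues: lambda_1 = 6.0, lambda_2 = 12.0
The function is convex.

1


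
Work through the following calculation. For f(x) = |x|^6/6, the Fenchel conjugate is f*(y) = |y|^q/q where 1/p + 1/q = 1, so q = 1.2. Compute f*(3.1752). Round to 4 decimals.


The conjugate exponent q satisfies 1/p + 1/q = 1.
p = 6, so q = 6/(6 - 1) = 1.2
|y|^q = 3.1752^1.2 = 4.0006
f*(3.1752) = 4.0006 / 1.2 = 3.3338


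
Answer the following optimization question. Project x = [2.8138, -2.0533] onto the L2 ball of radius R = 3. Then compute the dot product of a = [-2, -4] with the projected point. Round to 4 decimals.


Step 1: Compute ||x|| (intermediates to 6 decimals).
||x|| = sqrt(2.8138^2 + (-2.0533)^2) = 3.483319
Step 2: Project.
Since ||x|| > R, scale = R/||x|| = 3/3.483319 = 0.861248, proj(x) = scale * x
proj(x) = [2.42338, -1.768401]
Step 3: Dot product.
a^T * proj(x) = -2*2.42338 - 4*(-1.768401) = 2.2268


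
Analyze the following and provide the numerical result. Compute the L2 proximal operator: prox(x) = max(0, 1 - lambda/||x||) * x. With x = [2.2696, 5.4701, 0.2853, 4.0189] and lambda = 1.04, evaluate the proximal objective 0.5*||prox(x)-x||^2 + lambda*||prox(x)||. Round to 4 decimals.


Step 1: Compute ||x||.
||x|| = 7.1628
Step 2: Compute scaling factor.
scale = max(0, 1 - 1.04/7.1628) = 0.8548
Step 3: prox(x) = [1.9401, 4.6759, 0.2439, 3.4354]
||prox(x)|| = 6.1228
Step 4: Proximal objective.
0.5*||prox-x||^2 = 0.5408
lambda*||prox|| = 6.3677
Total = 6.9085


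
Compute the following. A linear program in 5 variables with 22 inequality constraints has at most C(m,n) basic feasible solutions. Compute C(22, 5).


Each vertex corresponds to some choice of n active constraints out of m, so the number of vertices is at most C(m, n) = m! / (n!(m-n)!).
m = 22, n = 5
Numerator: 22 * 21 * 20 * 19 * 18
Denominator: 5! = 120
C(22, 5) = 26334


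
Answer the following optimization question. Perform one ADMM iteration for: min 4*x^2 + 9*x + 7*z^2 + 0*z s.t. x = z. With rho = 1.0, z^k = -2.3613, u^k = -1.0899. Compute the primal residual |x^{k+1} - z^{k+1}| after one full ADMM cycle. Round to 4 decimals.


ADMM iteration with rho = 1.0, z^k = -2.3613, u^k = -1.0899
Step 1: x-update.
Minimize 4*x^2 + 9*x + (1.0/2)*(x + 2.3613 - 1.0899)^2
FOC: (2*4 + 1.0)*x = -9 + 1.0*(-2.3613 + 1.0899)
x^{k+1} = -1.1413
Step 2: z-update.
Minimize 7*z^2 + 0*z + (1.0/2)*(-1.1413 - z - 1.0899)^2
FOC: (2*7 + 1.0)*z = 0 + 1.0*(-1.1413 - 1.0899)
z^{k+1} = -0.1487
Step 3: u-update.
u^{k+1} = -1.0899 - 1.1413 + 0.1487 = -2.0824
Step 4: Primal residual = |-1.1413 + 0.1487| = 0.9925


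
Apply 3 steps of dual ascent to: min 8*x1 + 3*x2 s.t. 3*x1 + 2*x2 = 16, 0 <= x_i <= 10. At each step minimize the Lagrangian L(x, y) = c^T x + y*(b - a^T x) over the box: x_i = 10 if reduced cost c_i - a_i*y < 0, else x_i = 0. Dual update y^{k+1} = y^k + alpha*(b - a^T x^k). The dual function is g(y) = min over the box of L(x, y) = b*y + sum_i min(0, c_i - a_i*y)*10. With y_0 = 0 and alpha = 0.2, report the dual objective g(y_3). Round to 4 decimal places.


Dual ascent for LP: min 8*x1 + 3*x2, 3*x1 + 2*x2 = 16, 0 <= x_i <= 10
Step 1: y^k = 0.0, reduced costs: (8.0, 3.0)
  x^k = (0.0, 0.0), subgradient = b - a^T x = 16.0
  y^{k+1} = 0.0 + 0.2*16.0 = 3.2
Step 2: y^k = 3.2, reduced costs: (-1.6, -3.4)
  x^k = (10.0, 10.0), subgradient = b - a^T x = -34.0
  y^{k+1} = 3.2 + 0.2*-34.0 = -3.6
Step 3: y^k = -3.6, reduced costs: (18.8, 10.2)
  x^k = (0.0, 0.0), subgradient = b - a^T x = 16.0
  y^{k+1} = -3.6 + 0.2*16.0 = -0.4
Dual objective at y_3 = -0.4: reduced costs (9.2, 3.8), box minimizer x = (0.0, 0.0)
g(y_3) = b*y + (c1 - a1*y)*x1 + (c2 - a2*y)*x2 = 16*(-0.4) + 9.2*0.0 + 3.8*0.0 = -6.4 + 0.0 + 0.0 = -6.4
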